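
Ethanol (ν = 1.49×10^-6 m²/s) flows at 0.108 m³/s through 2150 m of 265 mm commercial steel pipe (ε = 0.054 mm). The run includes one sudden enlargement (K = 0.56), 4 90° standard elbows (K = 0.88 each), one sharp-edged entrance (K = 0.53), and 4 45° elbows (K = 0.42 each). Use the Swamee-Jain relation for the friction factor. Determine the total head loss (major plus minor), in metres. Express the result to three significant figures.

V = 4Q/(πD²) = 1.958 m/s; V²/2g = 0.1954 m
Re = 3.48×10^5, ε/D = 2.04×10^-4 → f = 0.01608 (Swamee-Jain)
Major: h_f = f(L/D)·V²/2g = 0.01608·8113·0.1954 = 25.50 m
Minor: ΣK = 6.29; h_m = ΣK·V²/2g = 1.229 m
Total H_L = 25.50 + 1.229 = 26.73 m

H_L ≈ 26.7 m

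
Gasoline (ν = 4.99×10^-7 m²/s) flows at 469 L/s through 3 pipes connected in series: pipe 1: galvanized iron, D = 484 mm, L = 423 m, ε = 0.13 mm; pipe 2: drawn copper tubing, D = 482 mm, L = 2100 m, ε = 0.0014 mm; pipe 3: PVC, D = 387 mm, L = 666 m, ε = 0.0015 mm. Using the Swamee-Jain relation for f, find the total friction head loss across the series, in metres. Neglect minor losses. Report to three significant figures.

H ≈ 33.0 m

Pipe 1: V = 2.549 m/s, Re = 2.47×10^6, ε/D = 2.69×10^-4, f = 0.01500, h_1 = f(L/D)V²/2g = 4.342 m
Pipe 2: V = 2.570 m/s, Re = 2.48×10^6, ε/D = 2.90×10^-6, f = 0.01015, h_2 = f(L/D)V²/2g = 14.88 m
Pipe 3: V = 3.987 m/s, Re = 3.09×10^6, ε/D = 3.88×10^-6, f = 0.009879, h_3 = f(L/D)V²/2g = 13.78 m
Series → Q common, losses add: H = Σh = 33.00 m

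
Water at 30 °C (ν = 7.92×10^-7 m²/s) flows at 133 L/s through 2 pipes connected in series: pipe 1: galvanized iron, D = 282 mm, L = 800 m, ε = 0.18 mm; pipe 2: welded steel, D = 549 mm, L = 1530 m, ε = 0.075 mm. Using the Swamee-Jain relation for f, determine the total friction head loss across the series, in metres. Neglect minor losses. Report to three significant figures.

Pipe 1: V = 2.129 m/s, Re = 7.58×10^5, ε/D = 6.38×10^-4, f = 0.01831, h_1 = f(L/D)V²/2g = 12.01 m
Pipe 2: V = 0.5618 m/s, Re = 3.89×10^5, ε/D = 1.37×10^-4, f = 0.01529, h_2 = f(L/D)V²/2g = 0.6854 m
Series → Q common, losses add: H = Σh = 12.69 m

H ≈ 12.7 m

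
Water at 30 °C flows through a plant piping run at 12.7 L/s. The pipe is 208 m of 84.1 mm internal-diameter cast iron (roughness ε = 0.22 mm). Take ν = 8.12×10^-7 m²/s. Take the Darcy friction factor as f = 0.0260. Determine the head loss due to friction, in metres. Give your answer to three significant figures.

V = 4Q/(πD²) = 4·0.0127/(π·0.0841²) = 2.286 m/s
h_f = f(L/D)V²/(2g) = 0.02600·(208/0.0841)·2.286²/(2·9.81) = 17.13 m

h_f ≈ 17.1 m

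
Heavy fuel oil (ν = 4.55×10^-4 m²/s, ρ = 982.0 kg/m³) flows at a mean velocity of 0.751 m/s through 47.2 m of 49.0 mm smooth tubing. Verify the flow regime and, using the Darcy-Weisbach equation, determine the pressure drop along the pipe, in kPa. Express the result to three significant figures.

Δp ≈ 211 kPa

Re = VD/ν = 0.751·0.04900/4.55×10^-4 = 80.9 → laminar (Re < 2300)
f = 64/Re = 0.7913
h_f = f(L/D)V²/(2g) = 0.7913·(47.2/0.04900)·0.751²/(2·9.81) = 21.91 m
Δp = ρg·h_f = 982.0·9.81·21.91 = 211.1 kPa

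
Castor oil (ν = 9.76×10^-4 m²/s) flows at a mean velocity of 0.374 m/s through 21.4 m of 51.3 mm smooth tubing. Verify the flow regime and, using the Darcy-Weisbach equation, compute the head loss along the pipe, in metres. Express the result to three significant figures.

h_f ≈ 9.68 m

Re = VD/ν = 0.374·0.05130/9.76×10^-4 = 19.7 → laminar (Re < 2300)
f = 64/Re = 3.256
h_f = f(L/D)V²/(2g) = 3.256·(21.4/0.05130)·0.374²/(2·9.81) = 9.682 m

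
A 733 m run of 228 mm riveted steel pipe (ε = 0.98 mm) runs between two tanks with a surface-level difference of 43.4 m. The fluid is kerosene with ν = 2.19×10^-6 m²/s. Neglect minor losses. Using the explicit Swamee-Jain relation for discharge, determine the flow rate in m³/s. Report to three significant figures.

Swamee-Jain (Type II): Q = -0.965·√(gD⁵h_f/L)·ln[ε/(3.7D) + √(3.17ν²L/(gD³h_f))]
√(gD⁵h_f/L) = √(9.81·0.228⁵·43.4/733) = 0.01892
ε/(3.7D) = 0.00116; √(3.17ν²L/(gD³h_f)) = 4.70×10^-5
Q = -0.965·0.01892·ln(0.001209) = 0.1226 m³/s
Check: V = 3.00 m/s, Re = 3.13×10^5, f = 0.02950, h_f = 43.6 m ≈ 43.4 m ✓

Q ≈ 0.123 m³/s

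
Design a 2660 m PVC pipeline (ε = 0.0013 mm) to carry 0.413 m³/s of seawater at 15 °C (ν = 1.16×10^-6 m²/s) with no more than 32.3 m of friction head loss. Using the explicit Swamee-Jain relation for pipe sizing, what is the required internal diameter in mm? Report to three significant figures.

D ≈ 427 mm

Swamee-Jain (Type III): D = 0.66·[ε^1.25·(LQ²/(gh_f))^4.75 + ν·Q^9.4·(L/(gh_f))^5.2]^0.04
LQ²/(gh_f) = 1.432; L/(gh_f) = 8.395
Term 1 = ε^1.25·(…)^4.75 = 2.42×10^-7; Term 2 = ν·Q^9.4·(…)^5.2 = 1.82×10^-5
D = 0.66·(2.42×10^-7 + 1.82×10^-5)^0.04 = 0.4267 m = 427 mm
Check: V = 2.89 m/s, Re = 1.06×10^6, f = 0.01157, h_f = 30.7 m ≈ 32.3 m ✓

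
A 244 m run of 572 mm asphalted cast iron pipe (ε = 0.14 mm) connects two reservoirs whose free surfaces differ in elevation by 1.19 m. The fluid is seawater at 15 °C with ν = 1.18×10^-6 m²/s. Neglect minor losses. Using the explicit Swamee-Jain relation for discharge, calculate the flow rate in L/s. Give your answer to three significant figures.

Q ≈ 488 L/s

Swamee-Jain (Type II): Q = -0.965·√(gD⁵h_f/L)·ln[ε/(3.7D) + √(3.17ν²L/(gD³h_f))]
√(gD⁵h_f/L) = √(9.81·0.572⁵·1.19/244) = 0.05413
ε/(3.7D) = 6.62×10^-5; √(3.17ν²L/(gD³h_f)) = 2.22×10^-5
Q = -0.965·0.05413·ln(8.835×10^-5) = 0.4875 m³/s
Check: V = 1.90 m/s, Re = 9.20×10^5, f = 0.01530, h_f = 1.20 m ≈ 1.19 m ✓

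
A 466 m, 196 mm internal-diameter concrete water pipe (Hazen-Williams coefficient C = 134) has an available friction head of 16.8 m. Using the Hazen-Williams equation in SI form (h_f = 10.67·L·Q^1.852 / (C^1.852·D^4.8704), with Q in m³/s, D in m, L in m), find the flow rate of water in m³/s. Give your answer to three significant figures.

Q ≈ 0.0854 m³/s

Rearranging: Q = [h_f·C^1.852·D^4.8704 / (10.67·L)]^(1/1.852)
Q = [16.8·134^1.852·0.196^4.8704 / (10.67·466)]^0.540 = 0.08541 m³/s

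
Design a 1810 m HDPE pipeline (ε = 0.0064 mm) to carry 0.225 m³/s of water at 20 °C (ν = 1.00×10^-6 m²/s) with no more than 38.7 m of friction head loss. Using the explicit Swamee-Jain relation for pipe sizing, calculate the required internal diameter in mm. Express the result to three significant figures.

Swamee-Jain (Type III): D = 0.66·[ε^1.25·(LQ²/(gh_f))^4.75 + ν·Q^9.4·(L/(gh_f))^5.2]^0.04
LQ²/(gh_f) = 0.2414; L/(gh_f) = 4.768
Term 1 = ε^1.25·(…)^4.75 = 3.76×10^-10; Term 2 = ν·Q^9.4·(…)^5.2 = 2.74×10^-9
D = 0.66·(3.76×10^-10 + 2.74×10^-9)^0.04 = 0.3015 m = 301 mm
Check: V = 3.15 m/s, Re = 9.50×10^5, f = 0.01219, h_f = 37.1 m ≈ 38.7 m ✓

D ≈ 301 mm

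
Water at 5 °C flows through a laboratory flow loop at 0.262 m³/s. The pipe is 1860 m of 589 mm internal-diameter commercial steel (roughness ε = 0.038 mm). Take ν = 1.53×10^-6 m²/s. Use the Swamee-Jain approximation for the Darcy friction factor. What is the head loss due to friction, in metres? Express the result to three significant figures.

h_f ≈ 2.18 m

V = 4Q/(πD²) = 4·0.262/(π·0.589²) = 0.9616 m/s
Re = VD/ν = 0.9616·0.589/1.53×10^-6 = 3.70×10^5 → turbulent
ε/D = 0.038/589 = 6.45×10^-5
Swamee-Jain: f = 0.01462
h_f = f(L/D)V²/(2g) = 0.01462·(1860/0.589)·0.9616²/(2·9.81) = 2.176 m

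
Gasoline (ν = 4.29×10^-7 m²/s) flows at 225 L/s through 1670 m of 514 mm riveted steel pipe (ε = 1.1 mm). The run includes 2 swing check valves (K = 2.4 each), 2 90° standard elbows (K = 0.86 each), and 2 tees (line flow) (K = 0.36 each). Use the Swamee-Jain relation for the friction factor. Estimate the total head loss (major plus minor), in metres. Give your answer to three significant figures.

V = 4Q/(πD²) = 1.084 m/s; V²/2g = 0.05993 m
Re = 1.30×10^6, ε/D = 0.00214 → f = 0.02405 (Swamee-Jain)
Major: h_f = f(L/D)·V²/2g = 0.02405·3249·0.05993 = 4.682 m
Minor: ΣK = 7.24; h_m = ΣK·V²/2g = 0.4339 m
Total H_L = 4.682 + 0.4339 = 5.116 m

H_L ≈ 5.12 m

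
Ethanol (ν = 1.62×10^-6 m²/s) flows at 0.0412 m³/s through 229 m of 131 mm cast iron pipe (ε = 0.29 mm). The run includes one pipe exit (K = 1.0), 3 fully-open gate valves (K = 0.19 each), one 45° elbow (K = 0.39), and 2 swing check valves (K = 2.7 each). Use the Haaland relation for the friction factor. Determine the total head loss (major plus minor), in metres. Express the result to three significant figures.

V = 4Q/(πD²) = 3.057 m/s; V²/2g = 0.4762 m
Re = 2.47×10^5, ε/D = 0.00221 → f = 0.02471 (Haaland)
Major: h_f = f(L/D)·V²/2g = 0.02471·1748·0.4762 = 20.57 m
Minor: ΣK = 7.36; h_m = ΣK·V²/2g = 3.505 m
Total H_L = 20.57 + 3.505 = 24.08 m

H_L ≈ 24.1 m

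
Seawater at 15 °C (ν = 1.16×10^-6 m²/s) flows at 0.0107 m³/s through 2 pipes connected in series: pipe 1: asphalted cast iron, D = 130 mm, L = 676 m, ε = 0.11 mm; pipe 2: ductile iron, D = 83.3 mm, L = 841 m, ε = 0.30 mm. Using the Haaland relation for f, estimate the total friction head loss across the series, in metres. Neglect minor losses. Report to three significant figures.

H ≈ 60.0 m

Pipe 1: V = 0.8061 m/s, Re = 9.03×10^4, ε/D = 8.46×10^-4, f = 0.02164, h_1 = f(L/D)V²/2g = 3.727 m
Pipe 2: V = 1.963 m/s, Re = 1.41×10^5, ε/D = 0.00360, f = 0.02837, h_2 = f(L/D)V²/2g = 56.27 m
Series → Q common, losses add: H = Σh = 60.00 m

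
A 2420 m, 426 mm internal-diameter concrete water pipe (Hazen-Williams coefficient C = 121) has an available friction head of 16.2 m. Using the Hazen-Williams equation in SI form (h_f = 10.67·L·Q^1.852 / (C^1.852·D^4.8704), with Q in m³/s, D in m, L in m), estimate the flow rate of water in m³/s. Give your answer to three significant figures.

Rearranging: Q = [h_f·C^1.852·D^4.8704 / (10.67·L)]^(1/1.852)
Q = [16.2·121^1.852·0.426^4.8704 / (10.67·2420)]^0.540 = 0.2393 m³/s

Q ≈ 0.239 m³/s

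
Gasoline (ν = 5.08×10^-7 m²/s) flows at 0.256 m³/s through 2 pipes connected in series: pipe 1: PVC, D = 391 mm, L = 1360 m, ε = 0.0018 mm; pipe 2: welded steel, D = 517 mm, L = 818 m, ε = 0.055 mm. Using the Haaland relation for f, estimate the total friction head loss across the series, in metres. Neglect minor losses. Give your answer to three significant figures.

H ≈ 10.3 m

Pipe 1: V = 2.132 m/s, Re = 1.64×10^6, ε/D = 4.60×10^-6, f = 0.01079, h_1 = f(L/D)V²/2g = 8.695 m
Pipe 2: V = 1.219 m/s, Re = 1.24×10^6, ε/D = 1.06×10^-4, f = 0.01321, h_2 = f(L/D)V²/2g = 1.584 m
Series → Q common, losses add: H = Σh = 10.28 m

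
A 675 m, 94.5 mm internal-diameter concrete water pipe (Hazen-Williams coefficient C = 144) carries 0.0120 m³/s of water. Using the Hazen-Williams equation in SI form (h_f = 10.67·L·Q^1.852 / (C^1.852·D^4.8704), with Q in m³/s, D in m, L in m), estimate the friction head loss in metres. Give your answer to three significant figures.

h_f ≈ 19.6 m

h_f = 10.67·675·0.0120^1.852 / (144^1.852·0.0945^4.8704) = 19.63 m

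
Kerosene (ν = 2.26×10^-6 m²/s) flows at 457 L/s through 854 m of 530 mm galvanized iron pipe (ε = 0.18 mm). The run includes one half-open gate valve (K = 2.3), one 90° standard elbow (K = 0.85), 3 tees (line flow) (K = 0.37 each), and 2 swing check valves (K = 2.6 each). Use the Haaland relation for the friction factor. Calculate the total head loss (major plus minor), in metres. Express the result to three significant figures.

V = 4Q/(πD²) = 2.071 m/s; V²/2g = 0.2187 m
Re = 4.86×10^5, ε/D = 3.40×10^-4 → f = 0.01649 (Haaland)
Major: h_f = f(L/D)·V²/2g = 0.01649·1611·0.2187 = 5.812 m
Minor: ΣK = 9.46; h_m = ΣK·V²/2g = 2.069 m
Total H_L = 5.812 + 2.069 = 7.881 m

H_L ≈ 7.88 m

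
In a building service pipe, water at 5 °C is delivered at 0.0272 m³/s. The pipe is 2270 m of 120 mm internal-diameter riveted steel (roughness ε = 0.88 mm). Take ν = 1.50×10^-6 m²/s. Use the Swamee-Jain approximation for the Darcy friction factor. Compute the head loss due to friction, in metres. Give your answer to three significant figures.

V = 4Q/(πD²) = 4·0.0272/(π·0.120²) = 2.405 m/s
Re = VD/ν = 2.405·0.120/1.50×10^-6 = 1.92×10^5 → turbulent
ε/D = 0.88/120 = 0.00733
Swamee-Jain: f = 0.03477
h_f = f(L/D)V²/(2g) = 0.03477·(2270/0.120)·2.405²/(2·9.81) = 193.9 m

h_f ≈ 194 m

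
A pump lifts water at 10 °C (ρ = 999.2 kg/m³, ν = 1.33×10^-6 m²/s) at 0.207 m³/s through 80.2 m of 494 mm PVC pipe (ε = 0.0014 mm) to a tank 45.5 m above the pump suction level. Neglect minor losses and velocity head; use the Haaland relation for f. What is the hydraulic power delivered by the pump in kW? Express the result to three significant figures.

V = 4Q/(πD²) = 1.080 m/s; Re = 4.01×10^5; ε/D = 2.83×10^-6; f = 0.01362
h_f = f(L/D)V²/2g = 0.1315 m
Total head H = z + h_f = 45.5 + 0.1315 = 45.63 m
P_hyd = ρgQH = 999.2·9.81·0.207·45.63 = 92.59 kW

P_hyd ≈ 92.6 kW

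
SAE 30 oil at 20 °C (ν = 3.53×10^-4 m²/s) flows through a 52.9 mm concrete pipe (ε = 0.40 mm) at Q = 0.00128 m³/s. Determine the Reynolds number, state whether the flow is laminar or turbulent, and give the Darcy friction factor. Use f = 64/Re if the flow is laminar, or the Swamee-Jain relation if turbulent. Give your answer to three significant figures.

Re ≈ 87.3; laminar; f = 64/Re ≈ 0.733

V = 4Q/(πD²) = 0.5824 m/s
Re = VD/ν = 0.5824·0.0529/3.53×10^-4 = 87.3
Re < 2300 → laminar → f = 64/Re = 0.7333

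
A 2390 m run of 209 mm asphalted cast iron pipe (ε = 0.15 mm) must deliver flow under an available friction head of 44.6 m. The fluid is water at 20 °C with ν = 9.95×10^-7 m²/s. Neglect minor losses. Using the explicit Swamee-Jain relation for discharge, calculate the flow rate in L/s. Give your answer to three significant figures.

Swamee-Jain (Type II): Q = -0.965·√(gD⁵h_f/L)·ln[ε/(3.7D) + √(3.17ν²L/(gD³h_f))]
√(gD⁵h_f/L) = √(9.81·0.209⁵·44.6/2390) = 0.008544
ε/(3.7D) = 1.94×10^-4; √(3.17ν²L/(gD³h_f)) = 4.33×10^-5
Q = -0.965·0.008544·ln(2.373×10^-4) = 0.06881 m³/s
Check: V = 2.01 m/s, Re = 4.21×10^5, f = 0.01915, h_f = 44.9 m ≈ 44.6 m ✓

Q ≈ 68.8 L/s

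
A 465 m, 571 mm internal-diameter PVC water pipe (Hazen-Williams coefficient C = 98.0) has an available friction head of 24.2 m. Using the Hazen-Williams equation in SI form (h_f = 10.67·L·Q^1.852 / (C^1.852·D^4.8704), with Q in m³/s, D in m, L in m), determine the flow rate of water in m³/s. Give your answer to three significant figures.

Rearranging: Q = [h_f·C^1.852·D^4.8704 / (10.67·L)]^(1/1.852)
Q = [24.2·98.0^1.852·0.571^4.8704 / (10.67·465)]^0.540 = 1.268 m³/s

Q ≈ 1.27 m³/s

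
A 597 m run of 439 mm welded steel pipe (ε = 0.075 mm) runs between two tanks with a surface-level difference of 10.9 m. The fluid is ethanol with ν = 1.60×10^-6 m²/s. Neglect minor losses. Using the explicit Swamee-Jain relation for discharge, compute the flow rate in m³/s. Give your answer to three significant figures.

Swamee-Jain (Type II): Q = -0.965·√(gD⁵h_f/L)·ln[ε/(3.7D) + √(3.17ν²L/(gD³h_f))]
√(gD⁵h_f/L) = √(9.81·0.439⁵·10.9/597) = 0.05404
ε/(3.7D) = 4.62×10^-5; √(3.17ν²L/(gD³h_f)) = 2.31×10^-5
Q = -0.965·0.05404·ln(6.932×10^-5) = 0.4994 m³/s
Check: V = 3.30 m/s, Re = 9.05×10^5, f = 0.01453, h_f = 11.0 m ≈ 10.9 m ✓

Q ≈ 0.499 m³/s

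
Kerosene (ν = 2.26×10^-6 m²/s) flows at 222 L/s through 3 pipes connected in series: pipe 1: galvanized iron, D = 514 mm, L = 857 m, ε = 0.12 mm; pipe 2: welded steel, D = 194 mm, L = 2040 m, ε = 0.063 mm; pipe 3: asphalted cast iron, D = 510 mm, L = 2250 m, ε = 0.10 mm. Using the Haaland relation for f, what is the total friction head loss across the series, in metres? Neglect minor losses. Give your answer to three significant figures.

H ≈ 493 m

Pipe 1: V = 1.070 m/s, Re = 2.43×10^5, ε/D = 2.33×10^-4, f = 0.01669, h_1 = f(L/D)V²/2g = 1.624 m
Pipe 2: V = 7.510 m/s, Re = 6.45×10^5, ε/D = 3.25×10^-4, f = 0.01612, h_2 = f(L/D)V²/2g = 487.3 m
Pipe 3: V = 1.087 m/s, Re = 2.45×10^5, ε/D = 1.96×10^-4, f = 0.01641, h_3 = f(L/D)V²/2g = 4.358 m
Series → Q common, losses add: H = Σh = 493.3 m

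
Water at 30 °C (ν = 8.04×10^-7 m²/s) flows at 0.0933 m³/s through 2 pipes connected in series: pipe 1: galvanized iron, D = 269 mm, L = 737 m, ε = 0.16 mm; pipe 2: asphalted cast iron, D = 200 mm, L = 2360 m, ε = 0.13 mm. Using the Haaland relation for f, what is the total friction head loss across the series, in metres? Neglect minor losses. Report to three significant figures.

Pipe 1: V = 1.642 m/s, Re = 5.49×10^5, ε/D = 5.95×10^-4, f = 0.01809, h_1 = f(L/D)V²/2g = 6.809 m
Pipe 2: V = 2.970 m/s, Re = 7.39×10^5, ε/D = 6.50×10^-4, f = 0.01825, h_2 = f(L/D)V²/2g = 96.81 m
Series → Q common, losses add: H = Σh = 103.6 m

H ≈ 104 m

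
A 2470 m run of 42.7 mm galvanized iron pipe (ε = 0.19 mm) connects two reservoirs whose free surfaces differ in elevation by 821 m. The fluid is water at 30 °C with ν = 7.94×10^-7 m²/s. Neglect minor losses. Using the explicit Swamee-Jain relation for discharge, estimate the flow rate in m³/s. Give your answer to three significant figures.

Q ≈ 0.00437 m³/s

Swamee-Jain (Type II): Q = -0.965·√(gD⁵h_f/L)·ln[ε/(3.7D) + √(3.17ν²L/(gD³h_f))]
√(gD⁵h_f/L) = √(9.81·0.0427⁵·821/2470) = 6.803×10^-4
ε/(3.7D) = 0.00120; √(3.17ν²L/(gD³h_f)) = 8.87×10^-5
Q = -0.965·6.803×10^-4·ln(0.001291) = 0.004367 m³/s
Check: V = 3.05 m/s, Re = 1.64×10^5, f = 0.03015, h_f = 827 m ≈ 821 m ✓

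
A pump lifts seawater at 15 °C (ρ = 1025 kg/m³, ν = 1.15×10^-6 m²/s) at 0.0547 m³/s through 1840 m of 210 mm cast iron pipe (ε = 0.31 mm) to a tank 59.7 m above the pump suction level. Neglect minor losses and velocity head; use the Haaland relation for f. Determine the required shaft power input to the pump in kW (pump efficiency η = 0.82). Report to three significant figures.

P_shaft ≈ 56.7 kW

V = 4Q/(πD²) = 1.579 m/s; Re = 2.88×10^5; ε/D = 0.00148; f = 0.02236
h_f = f(L/D)V²/2g = 24.90 m
Total head H = z + h_f = 59.7 + 24.90 = 84.60 m
P_hyd = ρgQH = 1025·9.81·0.0547·84.60 = 46.53 kW
P_shaft = P_hyd/η = 46.53/0.82 = 56.75 kW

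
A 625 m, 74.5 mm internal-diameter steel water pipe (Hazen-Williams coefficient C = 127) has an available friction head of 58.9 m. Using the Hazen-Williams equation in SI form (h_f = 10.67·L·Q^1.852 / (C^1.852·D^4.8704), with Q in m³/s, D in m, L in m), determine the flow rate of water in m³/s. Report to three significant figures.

Q ≈ 0.0107 m³/s

Rearranging: Q = [h_f·C^1.852·D^4.8704 / (10.67·L)]^(1/1.852)
Q = [58.9·127^1.852·0.0745^4.8704 / (10.67·625)]^0.540 = 0.01068 m³/s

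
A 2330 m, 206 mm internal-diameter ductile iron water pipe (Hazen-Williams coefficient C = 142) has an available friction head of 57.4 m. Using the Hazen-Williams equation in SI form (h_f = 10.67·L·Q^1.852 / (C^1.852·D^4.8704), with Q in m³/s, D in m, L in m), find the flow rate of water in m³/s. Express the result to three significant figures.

Rearranging: Q = [h_f·C^1.852·D^4.8704 / (10.67·L)]^(1/1.852)
Q = [57.4·142^1.852·0.206^4.8704 / (10.67·2330)]^0.540 = 0.08399 m³/s

Q ≈ 0.0840 m³/s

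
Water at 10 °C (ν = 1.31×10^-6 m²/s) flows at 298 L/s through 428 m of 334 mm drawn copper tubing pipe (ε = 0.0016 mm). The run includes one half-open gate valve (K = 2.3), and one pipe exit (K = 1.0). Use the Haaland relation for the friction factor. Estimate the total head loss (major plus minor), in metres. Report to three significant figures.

H_L ≈ 11.0 m

V = 4Q/(πD²) = 3.401 m/s; V²/2g = 0.5896 m
Re = 8.67×10^5, ε/D = 4.79×10^-6 → f = 0.01194 (Haaland)
Major: h_f = f(L/D)·V²/2g = 0.01194·1281·0.5896 = 9.023 m
Minor: ΣK = 3.30; h_m = ΣK·V²/2g = 1.946 m
Total H_L = 9.023 + 1.946 = 10.97 m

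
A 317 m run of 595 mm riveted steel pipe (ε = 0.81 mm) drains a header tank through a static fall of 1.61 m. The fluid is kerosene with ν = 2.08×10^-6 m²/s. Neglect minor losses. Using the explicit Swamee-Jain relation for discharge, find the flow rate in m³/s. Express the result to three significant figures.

Swamee-Jain (Type II): Q = -0.965·√(gD⁵h_f/L)·ln[ε/(3.7D) + √(3.17ν²L/(gD³h_f))]
√(gD⁵h_f/L) = √(9.81·0.595⁵·1.61/317) = 0.06096
ε/(3.7D) = 3.68×10^-4; √(3.17ν²L/(gD³h_f)) = 3.61×10^-5
Q = -0.965·0.06096·ln(4.041×10^-4) = 0.4596 m³/s
Check: V = 1.65 m/s, Re = 4.73×10^5, f = 0.02183, h_f = 1.62 m ≈ 1.61 m ✓

Q ≈ 0.460 m³/s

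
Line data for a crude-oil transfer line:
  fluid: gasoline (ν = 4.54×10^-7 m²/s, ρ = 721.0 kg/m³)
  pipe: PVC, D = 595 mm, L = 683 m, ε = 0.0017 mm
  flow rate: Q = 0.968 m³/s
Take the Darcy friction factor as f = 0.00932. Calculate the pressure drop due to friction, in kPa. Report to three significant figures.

Δp ≈ 46.7 kPa

V = 4Q/(πD²) = 4·0.968/(π·0.595²) = 3.481 m/s
h_f = f(L/D)V²/(2g) = 0.009320·(683/0.595)·3.481²/(2·9.81) = 6.609 m
Δp = ρg·h_f = 721.0·9.81·6.609 = 46.74 kPa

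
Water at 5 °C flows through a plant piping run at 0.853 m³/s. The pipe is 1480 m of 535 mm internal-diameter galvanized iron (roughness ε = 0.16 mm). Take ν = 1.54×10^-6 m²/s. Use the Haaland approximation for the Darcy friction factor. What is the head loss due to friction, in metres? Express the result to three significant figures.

h_f ≈ 31.4 m

V = 4Q/(πD²) = 4·0.853/(π·0.535²) = 3.794 m/s
Re = VD/ν = 3.794·0.535/1.54×10^-6 = 1.32×10^6 → turbulent
ε/D = 0.16/535 = 2.99×10^-4
Haaland: f = 0.01545
h_f = f(L/D)V²/(2g) = 0.01545·(1480/0.535)·3.794²/(2·9.81) = 31.36 m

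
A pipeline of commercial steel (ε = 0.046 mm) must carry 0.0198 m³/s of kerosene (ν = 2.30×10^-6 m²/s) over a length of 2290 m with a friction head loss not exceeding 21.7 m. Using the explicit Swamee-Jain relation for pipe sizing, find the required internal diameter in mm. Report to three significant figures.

D ≈ 149 mm

Swamee-Jain (Type III): D = 0.66·[ε^1.25·(LQ²/(gh_f))^4.75 + ν·Q^9.4·(L/(gh_f))^5.2]^0.04
LQ²/(gh_f) = 0.004217; L/(gh_f) = 10.76
Term 1 = ε^1.25·(…)^4.75 = 1.98×10^-17; Term 2 = ν·Q^9.4·(…)^5.2 = 5.19×10^-17
D = 0.66·(1.98×10^-17 + 5.19×10^-17)^0.04 = 0.1492 m = 149 mm
Check: V = 1.13 m/s, Re = 7.35×10^4, f = 0.02051, h_f = 20.6 m ≈ 21.7 m ✓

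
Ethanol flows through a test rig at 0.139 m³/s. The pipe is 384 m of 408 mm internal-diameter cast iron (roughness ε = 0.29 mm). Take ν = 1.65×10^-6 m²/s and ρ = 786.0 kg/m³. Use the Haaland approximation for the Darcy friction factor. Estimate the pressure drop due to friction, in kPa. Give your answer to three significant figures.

V = 4Q/(πD²) = 4·0.139/(π·0.408²) = 1.063 m/s
Re = VD/ν = 1.063·0.408/1.65×10^-6 = 2.63×10^5 → turbulent
ε/D = 0.29/408 = 7.11×10^-4
Haaland: f = 0.01934
h_f = f(L/D)V²/(2g) = 0.01934·(384/0.408)·1.063²/(2·9.81) = 1.049 m
Δp = ρg·h_f = 786.0·9.81·1.049 = 8.086 kPa

Δp ≈ 8.09 kPa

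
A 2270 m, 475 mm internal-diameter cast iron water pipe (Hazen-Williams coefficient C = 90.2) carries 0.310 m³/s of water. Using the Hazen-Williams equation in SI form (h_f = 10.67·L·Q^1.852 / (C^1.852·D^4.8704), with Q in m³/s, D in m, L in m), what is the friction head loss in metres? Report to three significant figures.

h_f = 10.67·2270·0.310^1.852 / (90.2^1.852·0.475^4.8704) = 24.88 m

h_f ≈ 24.9 m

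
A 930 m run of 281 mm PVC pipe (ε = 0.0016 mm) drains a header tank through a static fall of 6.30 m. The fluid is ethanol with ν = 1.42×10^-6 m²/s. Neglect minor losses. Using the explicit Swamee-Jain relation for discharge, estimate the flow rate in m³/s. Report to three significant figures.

Swamee-Jain (Type II): Q = -0.965·√(gD⁵h_f/L)·ln[ε/(3.7D) + √(3.17ν²L/(gD³h_f))]
√(gD⁵h_f/L) = √(9.81·0.281⁵·6.30/930) = 0.01079
ε/(3.7D) = 1.54×10^-6; √(3.17ν²L/(gD³h_f)) = 6.58×10^-5
Q = -0.965·0.01079·ln(6.738×10^-5) = 0.1000 m³/s
Check: V = 1.61 m/s, Re = 3.19×10^5, f = 0.01428, h_f = 6.26 m ≈ 6.30 m ✓

Q ≈ 0.100 m³/s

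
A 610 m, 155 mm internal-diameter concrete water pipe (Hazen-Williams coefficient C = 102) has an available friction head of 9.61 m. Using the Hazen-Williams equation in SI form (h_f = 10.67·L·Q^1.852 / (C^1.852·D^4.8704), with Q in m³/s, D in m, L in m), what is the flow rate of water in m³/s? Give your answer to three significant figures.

Q ≈ 0.0224 m³/s

Rearranging: Q = [h_f·C^1.852·D^4.8704 / (10.67·L)]^(1/1.852)
Q = [9.61·102^1.852·0.155^4.8704 / (10.67·610)]^0.540 = 0.02243 m³/s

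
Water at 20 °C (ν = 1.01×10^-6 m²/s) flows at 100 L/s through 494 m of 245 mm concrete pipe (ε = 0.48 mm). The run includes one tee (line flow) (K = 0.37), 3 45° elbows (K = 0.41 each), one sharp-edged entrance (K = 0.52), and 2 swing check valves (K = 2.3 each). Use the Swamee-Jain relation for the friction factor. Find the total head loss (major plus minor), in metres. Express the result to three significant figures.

H_L ≈ 12.5 m

V = 4Q/(πD²) = 2.121 m/s; V²/2g = 0.2293 m
Re = 5.15×10^5, ε/D = 0.00196 → f = 0.02377 (Swamee-Jain)
Major: h_f = f(L/D)·V²/2g = 0.02377·2016·0.2293 = 10.99 m
Minor: ΣK = 6.72; h_m = ΣK·V²/2g = 1.541 m
Total H_L = 10.99 + 1.541 = 12.53 m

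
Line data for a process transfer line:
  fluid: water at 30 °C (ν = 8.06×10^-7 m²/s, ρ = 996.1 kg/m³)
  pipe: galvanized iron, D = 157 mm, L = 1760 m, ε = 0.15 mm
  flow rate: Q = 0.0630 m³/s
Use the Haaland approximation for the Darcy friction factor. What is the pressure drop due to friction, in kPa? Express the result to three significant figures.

Δp ≈ 1180 kPa

V = 4Q/(πD²) = 4·0.0630/(π·0.157²) = 3.254 m/s
Re = VD/ν = 3.254·0.157/8.06×10^-7 = 6.34×10^5 → turbulent
ε/D = 0.15/157 = 9.55×10^-4
Haaland: f = 0.01989
h_f = f(L/D)V²/(2g) = 0.01989·(1760/0.157)·3.254²/(2·9.81) = 120.3 m
Δp = ρg·h_f = 996.1·9.81·120.3 = 1176 kPa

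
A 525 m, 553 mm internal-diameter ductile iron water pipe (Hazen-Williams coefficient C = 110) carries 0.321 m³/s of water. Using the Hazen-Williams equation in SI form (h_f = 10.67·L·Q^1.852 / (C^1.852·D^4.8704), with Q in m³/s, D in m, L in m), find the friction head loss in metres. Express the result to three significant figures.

h_f = 10.67·525·0.321^1.852 / (110^1.852·0.553^4.8704) = 2.026 m

h_f ≈ 2.03 m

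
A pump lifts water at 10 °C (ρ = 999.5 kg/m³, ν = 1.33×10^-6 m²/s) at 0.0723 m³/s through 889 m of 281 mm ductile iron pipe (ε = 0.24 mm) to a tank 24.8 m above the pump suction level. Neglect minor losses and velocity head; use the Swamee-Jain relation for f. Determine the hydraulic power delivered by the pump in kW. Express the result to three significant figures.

V = 4Q/(πD²) = 1.166 m/s; Re = 2.46×10^5; ε/D = 8.54×10^-4; f = 0.02033
h_f = f(L/D)V²/2g = 4.456 m
Total head H = z + h_f = 24.8 + 4.456 = 29.26 m
P_hyd = ρgQH = 999.5·9.81·0.0723·29.26 = 20.74 kW

P_hyd ≈ 20.7 kW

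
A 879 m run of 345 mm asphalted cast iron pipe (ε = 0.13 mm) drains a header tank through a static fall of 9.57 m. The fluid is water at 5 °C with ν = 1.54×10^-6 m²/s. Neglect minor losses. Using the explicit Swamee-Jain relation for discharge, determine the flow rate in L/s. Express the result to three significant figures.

Swamee-Jain (Type II): Q = -0.965·√(gD⁵h_f/L)·ln[ε/(3.7D) + √(3.17ν²L/(gD³h_f))]
√(gD⁵h_f/L) = √(9.81·0.345⁵·9.57/879) = 0.02285
ε/(3.7D) = 1.02×10^-4; √(3.17ν²L/(gD³h_f)) = 4.14×10^-5
Q = -0.965·0.02285·ln(1.432×10^-4) = 0.1951 m³/s
Check: V = 2.09 m/s, Re = 4.68×10^5, f = 0.01702, h_f = 9.63 m ≈ 9.57 m ✓

Q ≈ 195 L/s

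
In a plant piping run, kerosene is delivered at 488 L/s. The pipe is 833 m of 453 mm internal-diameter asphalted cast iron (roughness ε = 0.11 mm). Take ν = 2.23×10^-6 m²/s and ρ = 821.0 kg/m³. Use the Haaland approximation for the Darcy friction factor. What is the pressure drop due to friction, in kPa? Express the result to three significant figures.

V = 4Q/(πD²) = 4·0.488/(π·0.453²) = 3.028 m/s
Re = VD/ν = 3.028·0.453/2.23×10^-6 = 6.15×10^5 → turbulent
ε/D = 0.11/453 = 2.43×10^-4
Haaland: f = 0.01545
h_f = f(L/D)V²/(2g) = 0.01545·(833/0.453)·3.028²/(2·9.81) = 13.28 m
Δp = ρg·h_f = 821.0·9.81·13.28 = 106.9 kPa

Δp ≈ 107 kPa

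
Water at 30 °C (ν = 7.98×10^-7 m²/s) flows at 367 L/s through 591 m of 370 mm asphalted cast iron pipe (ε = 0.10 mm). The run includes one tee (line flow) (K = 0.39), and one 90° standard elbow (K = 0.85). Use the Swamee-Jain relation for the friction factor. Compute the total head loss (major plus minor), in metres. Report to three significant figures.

V = 4Q/(πD²) = 3.413 m/s; V²/2g = 0.5938 m
Re = 1.58×10^6, ε/D = 2.70×10^-4 → f = 0.01521 (Swamee-Jain)
Major: h_f = f(L/D)·V²/2g = 0.01521·1597·0.5938 = 14.42 m
Minor: ΣK = 1.24; h_m = ΣK·V²/2g = 0.7363 m
Total H_L = 14.42 + 0.7363 = 15.16 m

H_L ≈ 15.2 m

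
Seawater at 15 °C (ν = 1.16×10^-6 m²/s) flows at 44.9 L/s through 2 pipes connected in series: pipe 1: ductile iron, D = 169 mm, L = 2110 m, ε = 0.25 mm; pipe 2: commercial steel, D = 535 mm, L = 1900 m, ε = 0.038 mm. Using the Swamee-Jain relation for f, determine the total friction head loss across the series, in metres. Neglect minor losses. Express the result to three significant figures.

Pipe 1: V = 2.002 m/s, Re = 2.92×10^5, ε/D = 0.00148, f = 0.02256, h_1 = f(L/D)V²/2g = 57.52 m
Pipe 2: V = 0.1997 m/s, Re = 9.21×10^4, ε/D = 7.10×10^-5, f = 0.01858, h_2 = f(L/D)V²/2g = 0.1342 m
Series → Q common, losses add: H = Σh = 57.66 m

H ≈ 57.7 m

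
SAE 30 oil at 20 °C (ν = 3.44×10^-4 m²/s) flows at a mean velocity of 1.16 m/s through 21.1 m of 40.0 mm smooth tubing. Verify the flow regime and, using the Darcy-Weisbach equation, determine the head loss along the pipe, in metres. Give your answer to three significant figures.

h_f ≈ 17.2 m

Re = VD/ν = 1.16·0.04000/3.44×10^-4 = 135 → laminar (Re < 2300)
f = 64/Re = 0.4745
h_f = f(L/D)V²/(2g) = 0.4745·(21.1/0.04000)·1.16²/(2·9.81) = 17.17 m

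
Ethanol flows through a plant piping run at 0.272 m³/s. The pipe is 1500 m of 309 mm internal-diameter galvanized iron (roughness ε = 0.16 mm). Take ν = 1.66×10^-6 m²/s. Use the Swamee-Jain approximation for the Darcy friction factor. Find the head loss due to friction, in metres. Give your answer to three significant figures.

V = 4Q/(πD²) = 4·0.272/(π·0.309²) = 3.627 m/s
Re = VD/ν = 3.627·0.309/1.66×10^-6 = 6.75×10^5 → turbulent
ε/D = 0.16/309 = 5.18×10^-4
Swamee-Jain: f = 0.01765
h_f = f(L/D)V²/(2g) = 0.01765·(1500/0.309)·3.627²/(2·9.81) = 57.46 m

h_f ≈ 57.5 m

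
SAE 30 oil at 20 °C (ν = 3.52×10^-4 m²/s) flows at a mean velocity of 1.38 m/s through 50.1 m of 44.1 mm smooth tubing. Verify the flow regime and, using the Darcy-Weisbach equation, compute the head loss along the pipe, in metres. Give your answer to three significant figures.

h_f ≈ 40.8 m

Re = VD/ν = 1.38·0.04410/3.52×10^-4 = 173 → laminar (Re < 2300)
f = 64/Re = 0.3702
h_f = f(L/D)V²/(2g) = 0.3702·(50.1/0.04410)·1.38²/(2·9.81) = 40.82 m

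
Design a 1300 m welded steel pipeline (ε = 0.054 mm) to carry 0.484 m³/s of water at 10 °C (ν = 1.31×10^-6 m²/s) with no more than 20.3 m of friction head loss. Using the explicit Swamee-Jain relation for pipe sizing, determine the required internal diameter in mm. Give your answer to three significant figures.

D ≈ 447 mm

Swamee-Jain (Type III): D = 0.66·[ε^1.25·(LQ²/(gh_f))^4.75 + ν·Q^9.4·(L/(gh_f))^5.2]^0.04
LQ²/(gh_f) = 1.529; L/(gh_f) = 6.528
Term 1 = ε^1.25·(…)^4.75 = 3.48×10^-5; Term 2 = ν·Q^9.4·(…)^5.2 = 2.46×10^-5
D = 0.66·(3.48×10^-5 + 2.46×10^-5)^0.04 = 0.4472 m = 447 mm
Check: V = 3.08 m/s, Re = 1.05×10^6, f = 0.01375, h_f = 19.3 m ≈ 20.3 m ✓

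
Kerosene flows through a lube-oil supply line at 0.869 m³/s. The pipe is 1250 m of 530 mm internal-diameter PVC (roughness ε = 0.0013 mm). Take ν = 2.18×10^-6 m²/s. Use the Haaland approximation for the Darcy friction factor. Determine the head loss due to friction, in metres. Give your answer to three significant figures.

V = 4Q/(πD²) = 4·0.869/(π·0.530²) = 3.939 m/s
Re = VD/ν = 3.939·0.530/2.18×10^-6 = 9.58×10^5 → turbulent
ε/D = 0.0013/530 = 2.45×10^-6
Haaland: f = 0.01171
h_f = f(L/D)V²/(2g) = 0.01171·(1250/0.530)·3.939²/(2·9.81) = 21.84 m

h_f ≈ 21.8 m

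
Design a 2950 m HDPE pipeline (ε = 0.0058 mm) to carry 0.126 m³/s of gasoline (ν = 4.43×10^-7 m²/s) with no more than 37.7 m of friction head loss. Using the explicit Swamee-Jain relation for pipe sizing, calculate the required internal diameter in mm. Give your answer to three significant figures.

D ≈ 262 mm

Swamee-Jain (Type III): D = 0.66·[ε^1.25·(LQ²/(gh_f))^4.75 + ν·Q^9.4·(L/(gh_f))^5.2]^0.04
LQ²/(gh_f) = 0.1266; L/(gh_f) = 7.976
Term 1 = ε^1.25·(…)^4.75 = 1.55×10^-11; Term 2 = ν·Q^9.4·(…)^5.2 = 7.57×10^-11
D = 0.66·(1.55×10^-11 + 7.57×10^-11)^0.04 = 0.2618 m = 262 mm
Check: V = 2.34 m/s, Re = 1.38×10^6, f = 0.01163, h_f = 36.6 m ≈ 37.7 m ✓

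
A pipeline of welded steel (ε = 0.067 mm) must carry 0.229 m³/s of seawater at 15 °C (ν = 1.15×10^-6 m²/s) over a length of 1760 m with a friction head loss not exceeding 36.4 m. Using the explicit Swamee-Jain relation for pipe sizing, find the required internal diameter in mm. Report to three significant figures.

Swamee-Jain (Type III): D = 0.66·[ε^1.25·(LQ²/(gh_f))^4.75 + ν·Q^9.4·(L/(gh_f))^5.2]^0.04
LQ²/(gh_f) = 0.2585; L/(gh_f) = 4.929
Term 1 = ε^1.25·(…)^4.75 = 9.81×10^-9; Term 2 = ν·Q^9.4·(…)^5.2 = 4.42×10^-9
D = 0.66·(9.81×10^-9 + 4.42×10^-9)^0.04 = 0.3204 m = 320 mm
Check: V = 2.84 m/s, Re = 7.91×10^5, f = 0.01508, h_f = 34.1 m ≈ 36.4 m ✓

D ≈ 320 mm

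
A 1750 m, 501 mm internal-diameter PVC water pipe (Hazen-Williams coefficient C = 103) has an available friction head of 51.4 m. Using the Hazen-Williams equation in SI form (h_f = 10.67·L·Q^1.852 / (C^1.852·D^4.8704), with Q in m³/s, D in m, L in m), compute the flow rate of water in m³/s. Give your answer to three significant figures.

Rearranging: Q = [h_f·C^1.852·D^4.8704 / (10.67·L)]^(1/1.852)
Q = [51.4·103^1.852·0.501^4.8704 / (10.67·1750)]^0.540 = 0.6935 m³/s

Q ≈ 0.694 m³/s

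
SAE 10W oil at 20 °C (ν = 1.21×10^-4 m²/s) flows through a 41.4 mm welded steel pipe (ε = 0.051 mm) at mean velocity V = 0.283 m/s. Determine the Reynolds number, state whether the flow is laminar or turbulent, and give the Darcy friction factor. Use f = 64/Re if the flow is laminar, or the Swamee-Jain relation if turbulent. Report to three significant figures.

Re = VD/ν = 0.2830·0.0414/1.21×10^-4 = 96.8
Re < 2300 → laminar → f = 64/Re = 0.6610

Re ≈ 96.8; laminar; f = 64/Re ≈ 0.661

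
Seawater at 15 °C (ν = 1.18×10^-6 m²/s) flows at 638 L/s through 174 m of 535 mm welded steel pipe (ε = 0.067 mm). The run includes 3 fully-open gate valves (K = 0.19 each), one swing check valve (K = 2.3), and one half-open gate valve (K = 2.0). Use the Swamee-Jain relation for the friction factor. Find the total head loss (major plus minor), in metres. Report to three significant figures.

V = 4Q/(πD²) = 2.838 m/s; V²/2g = 0.4105 m
Re = 1.29×10^6, ε/D = 1.25×10^-4 → f = 0.01363 (Swamee-Jain)
Major: h_f = f(L/D)·V²/2g = 0.01363·325.2·0.4105 = 1.819 m
Minor: ΣK = 4.87; h_m = ΣK·V²/2g = 1.999 m
Total H_L = 1.819 + 1.999 = 3.819 m

H_L ≈ 3.82 m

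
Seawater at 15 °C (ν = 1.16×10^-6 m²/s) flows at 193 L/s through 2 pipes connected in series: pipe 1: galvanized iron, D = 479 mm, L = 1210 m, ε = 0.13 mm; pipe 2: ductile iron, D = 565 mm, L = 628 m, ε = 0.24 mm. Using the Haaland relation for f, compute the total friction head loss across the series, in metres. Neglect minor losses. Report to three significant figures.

Pipe 1: V = 1.071 m/s, Re = 4.42×10^5, ε/D = 2.71×10^-4, f = 0.01606, h_1 = f(L/D)V²/2g = 2.372 m
Pipe 2: V = 0.7698 m/s, Re = 3.75×10^5, ε/D = 4.25×10^-4, f = 0.01736, h_2 = f(L/D)V²/2g = 0.5827 m
Series → Q common, losses add: H = Σh = 2.955 m

H ≈ 2.95 m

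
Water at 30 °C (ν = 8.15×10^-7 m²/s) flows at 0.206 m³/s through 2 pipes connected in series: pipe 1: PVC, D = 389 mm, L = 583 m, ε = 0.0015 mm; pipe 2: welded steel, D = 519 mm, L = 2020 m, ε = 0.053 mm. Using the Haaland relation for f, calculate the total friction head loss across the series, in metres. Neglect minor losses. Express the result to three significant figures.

Pipe 1: V = 1.733 m/s, Re = 8.27×10^5, ε/D = 3.86×10^-6, f = 0.01202, h_1 = f(L/D)V²/2g = 2.759 m
Pipe 2: V = 0.9737 m/s, Re = 6.20×10^5, ε/D = 1.02×10^-4, f = 0.01396, h_2 = f(L/D)V²/2g = 2.625 m
Series → Q common, losses add: H = Σh = 5.384 m

H ≈ 5.38 m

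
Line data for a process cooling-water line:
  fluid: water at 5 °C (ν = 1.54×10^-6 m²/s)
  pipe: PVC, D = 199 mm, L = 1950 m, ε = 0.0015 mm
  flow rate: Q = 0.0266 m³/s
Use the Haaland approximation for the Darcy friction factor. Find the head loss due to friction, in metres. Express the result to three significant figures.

h_f ≈ 6.39 m

V = 4Q/(πD²) = 4·0.0266/(π·0.199²) = 0.8552 m/s
Re = VD/ν = 0.8552·0.199/1.54×10^-6 = 1.11×10^5 → turbulent
ε/D = 0.0015/199 = 7.54×10^-6
Haaland: f = 0.01749
h_f = f(L/D)V²/(2g) = 0.01749·(1950/0.199)·0.8552²/(2·9.81) = 6.388 m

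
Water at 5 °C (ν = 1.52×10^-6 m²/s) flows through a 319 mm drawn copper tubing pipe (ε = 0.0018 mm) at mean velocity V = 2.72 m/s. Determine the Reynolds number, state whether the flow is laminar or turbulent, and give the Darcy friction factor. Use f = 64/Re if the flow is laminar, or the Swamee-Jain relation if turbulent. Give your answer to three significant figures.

Re ≈ 5.71×10^5; turbulent; f ≈ 0.0129

Re = VD/ν = 2.720·0.319/1.52×10^-6 = 5.71×10^5
Re > 4000 → turbulent; ε/D = 5.64×10^-6
Swamee-Jain: f = 0.01289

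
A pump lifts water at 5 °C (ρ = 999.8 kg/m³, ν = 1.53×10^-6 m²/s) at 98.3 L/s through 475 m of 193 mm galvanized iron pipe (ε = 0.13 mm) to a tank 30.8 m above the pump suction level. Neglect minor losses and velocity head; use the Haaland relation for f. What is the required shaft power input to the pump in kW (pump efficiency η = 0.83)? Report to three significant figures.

P_shaft ≈ 66.6 kW

V = 4Q/(πD²) = 3.360 m/s; Re = 4.24×10^5; ε/D = 6.74×10^-4; f = 0.01871
h_f = f(L/D)V²/2g = 26.50 m
Total head H = z + h_f = 30.8 + 26.50 = 57.30 m
P_hyd = ρgQH = 999.8·9.81·0.0983·57.30 = 55.25 kW
P_shaft = P_hyd/η = 55.25/0.83 = 66.56 kW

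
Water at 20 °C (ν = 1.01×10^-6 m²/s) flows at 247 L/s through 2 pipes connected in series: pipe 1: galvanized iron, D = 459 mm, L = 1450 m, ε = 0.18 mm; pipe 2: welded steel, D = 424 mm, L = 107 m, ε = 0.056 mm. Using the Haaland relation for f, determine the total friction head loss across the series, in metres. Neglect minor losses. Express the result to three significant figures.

H ≈ 6.51 m

Pipe 1: V = 1.493 m/s, Re = 6.78×10^5, ε/D = 3.92×10^-4, f = 0.01661, h_1 = f(L/D)V²/2g = 5.959 m
Pipe 2: V = 1.749 m/s, Re = 7.34×10^5, ε/D = 1.32×10^-4, f = 0.01410, h_2 = f(L/D)V²/2g = 0.5550 m
Series → Q common, losses add: H = Σh = 6.514 m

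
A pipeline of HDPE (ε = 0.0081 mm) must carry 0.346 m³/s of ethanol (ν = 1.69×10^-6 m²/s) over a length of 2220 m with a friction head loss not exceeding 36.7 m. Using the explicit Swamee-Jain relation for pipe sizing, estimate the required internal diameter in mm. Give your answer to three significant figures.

Swamee-Jain (Type III): D = 0.66·[ε^1.25·(LQ²/(gh_f))^4.75 + ν·Q^9.4·(L/(gh_f))^5.2]^0.04
LQ²/(gh_f) = 0.7382; L/(gh_f) = 6.166
Term 1 = ε^1.25·(…)^4.75 = 1.02×10^-7; Term 2 = ν·Q^9.4·(…)^5.2 = 1.01×10^-6
D = 0.66·(1.02×10^-7 + 1.01×10^-6)^0.04 = 0.3814 m = 381 mm
Check: V = 3.03 m/s, Re = 6.84×10^5, f = 0.01279, h_f = 34.8 m ≈ 36.7 m ✓

D ≈ 381 mm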